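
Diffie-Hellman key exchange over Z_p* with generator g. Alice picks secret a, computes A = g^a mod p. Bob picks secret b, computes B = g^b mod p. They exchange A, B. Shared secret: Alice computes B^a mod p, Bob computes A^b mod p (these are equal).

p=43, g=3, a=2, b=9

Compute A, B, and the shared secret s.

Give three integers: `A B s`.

Answer: 9 32 35

Derivation:
A = 3^2 mod 43  (bits of 2 = 10)
  bit 0 = 1: r = r^2 * 3 mod 43 = 1^2 * 3 = 1*3 = 3
  bit 1 = 0: r = r^2 mod 43 = 3^2 = 9
  -> A = 9
B = 3^9 mod 43  (bits of 9 = 1001)
  bit 0 = 1: r = r^2 * 3 mod 43 = 1^2 * 3 = 1*3 = 3
  bit 1 = 0: r = r^2 mod 43 = 3^2 = 9
  bit 2 = 0: r = r^2 mod 43 = 9^2 = 38
  bit 3 = 1: r = r^2 * 3 mod 43 = 38^2 * 3 = 25*3 = 32
  -> B = 32
s = B^a = 32^2 mod 43  (bits of 2 = 10)
  bit 0 = 1: r = r^2 * 32 mod 43 = 1^2 * 32 = 1*32 = 32
  bit 1 = 0: r = r^2 mod 43 = 32^2 = 35
  -> s = B^a = 35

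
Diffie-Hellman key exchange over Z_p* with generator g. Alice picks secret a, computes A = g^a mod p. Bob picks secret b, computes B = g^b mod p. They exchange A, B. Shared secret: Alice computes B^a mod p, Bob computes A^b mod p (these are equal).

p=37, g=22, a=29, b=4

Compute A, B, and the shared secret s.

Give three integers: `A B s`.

A = 22^29 mod 37  (bits of 29 = 11101)
  bit 0 = 1: r = r^2 * 22 mod 37 = 1^2 * 22 = 1*22 = 22
  bit 1 = 1: r = r^2 * 22 mod 37 = 22^2 * 22 = 3*22 = 29
  bit 2 = 1: r = r^2 * 22 mod 37 = 29^2 * 22 = 27*22 = 2
  bit 3 = 0: r = r^2 mod 37 = 2^2 = 4
  bit 4 = 1: r = r^2 * 22 mod 37 = 4^2 * 22 = 16*22 = 19
  -> A = 19
B = 22^4 mod 37  (bits of 4 = 100)
  bit 0 = 1: r = r^2 * 22 mod 37 = 1^2 * 22 = 1*22 = 22
  bit 1 = 0: r = r^2 mod 37 = 22^2 = 3
  bit 2 = 0: r = r^2 mod 37 = 3^2 = 9
  -> B = 9
s = B^a = 9^29 mod 37  (bits of 29 = 11101)
  bit 0 = 1: r = r^2 * 9 mod 37 = 1^2 * 9 = 1*9 = 9
  bit 1 = 1: r = r^2 * 9 mod 37 = 9^2 * 9 = 7*9 = 26
  bit 2 = 1: r = r^2 * 9 mod 37 = 26^2 * 9 = 10*9 = 16
  bit 3 = 0: r = r^2 mod 37 = 16^2 = 34
  bit 4 = 1: r = r^2 * 9 mod 37 = 34^2 * 9 = 9*9 = 7
  -> s = B^a = 7

Answer: 19 9 7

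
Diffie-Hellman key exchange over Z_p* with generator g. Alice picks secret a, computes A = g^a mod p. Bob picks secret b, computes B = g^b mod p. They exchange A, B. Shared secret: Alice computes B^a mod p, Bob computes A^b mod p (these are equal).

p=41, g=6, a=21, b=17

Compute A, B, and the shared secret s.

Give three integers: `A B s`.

Answer: 35 26 15

Derivation:
A = 6^21 mod 41  (bits of 21 = 10101)
  bit 0 = 1: r = r^2 * 6 mod 41 = 1^2 * 6 = 1*6 = 6
  bit 1 = 0: r = r^2 mod 41 = 6^2 = 36
  bit 2 = 1: r = r^2 * 6 mod 41 = 36^2 * 6 = 25*6 = 27
  bit 3 = 0: r = r^2 mod 41 = 27^2 = 32
  bit 4 = 1: r = r^2 * 6 mod 41 = 32^2 * 6 = 40*6 = 35
  -> A = 35
B = 6^17 mod 41  (bits of 17 = 10001)
  bit 0 = 1: r = r^2 * 6 mod 41 = 1^2 * 6 = 1*6 = 6
  bit 1 = 0: r = r^2 mod 41 = 6^2 = 36
  bit 2 = 0: r = r^2 mod 41 = 36^2 = 25
  bit 3 = 0: r = r^2 mod 41 = 25^2 = 10
  bit 4 = 1: r = r^2 * 6 mod 41 = 10^2 * 6 = 18*6 = 26
  -> B = 26
s = B^a = 26^21 mod 41  (bits of 21 = 10101)
  bit 0 = 1: r = r^2 * 26 mod 41 = 1^2 * 26 = 1*26 = 26
  bit 1 = 0: r = r^2 mod 41 = 26^2 = 20
  bit 2 = 1: r = r^2 * 26 mod 41 = 20^2 * 26 = 31*26 = 27
  bit 3 = 0: r = r^2 mod 41 = 27^2 = 32
  bit 4 = 1: r = r^2 * 26 mod 41 = 32^2 * 26 = 40*26 = 15
  -> s = B^a = 15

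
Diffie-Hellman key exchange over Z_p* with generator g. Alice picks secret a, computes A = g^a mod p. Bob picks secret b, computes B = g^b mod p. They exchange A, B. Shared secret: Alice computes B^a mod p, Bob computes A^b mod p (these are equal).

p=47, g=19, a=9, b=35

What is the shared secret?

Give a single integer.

Answer: 11

Derivation:
A = 19^9 mod 47  (bits of 9 = 1001)
  bit 0 = 1: r = r^2 * 19 mod 47 = 1^2 * 19 = 1*19 = 19
  bit 1 = 0: r = r^2 mod 47 = 19^2 = 32
  bit 2 = 0: r = r^2 mod 47 = 32^2 = 37
  bit 3 = 1: r = r^2 * 19 mod 47 = 37^2 * 19 = 6*19 = 20
  -> A = 20
B = 19^35 mod 47  (bits of 35 = 100011)
  bit 0 = 1: r = r^2 * 19 mod 47 = 1^2 * 19 = 1*19 = 19
  bit 1 = 0: r = r^2 mod 47 = 19^2 = 32
  bit 2 = 0: r = r^2 mod 47 = 32^2 = 37
  bit 3 = 0: r = r^2 mod 47 = 37^2 = 6
  bit 4 = 1: r = r^2 * 19 mod 47 = 6^2 * 19 = 36*19 = 26
  bit 5 = 1: r = r^2 * 19 mod 47 = 26^2 * 19 = 18*19 = 13
  -> B = 13
s = B^a = 13^9 mod 47  (bits of 9 = 1001)
  bit 0 = 1: r = r^2 * 13 mod 47 = 1^2 * 13 = 1*13 = 13
  bit 1 = 0: r = r^2 mod 47 = 13^2 = 28
  bit 2 = 0: r = r^2 mod 47 = 28^2 = 32
  bit 3 = 1: r = r^2 * 13 mod 47 = 32^2 * 13 = 37*13 = 11
  -> s = B^a = 11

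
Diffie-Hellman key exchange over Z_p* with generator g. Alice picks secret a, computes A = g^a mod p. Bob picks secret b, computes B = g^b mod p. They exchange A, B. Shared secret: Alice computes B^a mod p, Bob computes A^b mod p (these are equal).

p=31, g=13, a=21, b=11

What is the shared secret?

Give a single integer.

Answer: 15

Derivation:
A = 13^21 mod 31  (bits of 21 = 10101)
  bit 0 = 1: r = r^2 * 13 mod 31 = 1^2 * 13 = 1*13 = 13
  bit 1 = 0: r = r^2 mod 31 = 13^2 = 14
  bit 2 = 1: r = r^2 * 13 mod 31 = 14^2 * 13 = 10*13 = 6
  bit 3 = 0: r = r^2 mod 31 = 6^2 = 5
  bit 4 = 1: r = r^2 * 13 mod 31 = 5^2 * 13 = 25*13 = 15
  -> A = 15
B = 13^11 mod 31  (bits of 11 = 1011)
  bit 0 = 1: r = r^2 * 13 mod 31 = 1^2 * 13 = 1*13 = 13
  bit 1 = 0: r = r^2 mod 31 = 13^2 = 14
  bit 2 = 1: r = r^2 * 13 mod 31 = 14^2 * 13 = 10*13 = 6
  bit 3 = 1: r = r^2 * 13 mod 31 = 6^2 * 13 = 5*13 = 3
  -> B = 3
s = B^a = 3^21 mod 31  (bits of 21 = 10101)
  bit 0 = 1: r = r^2 * 3 mod 31 = 1^2 * 3 = 1*3 = 3
  bit 1 = 0: r = r^2 mod 31 = 3^2 = 9
  bit 2 = 1: r = r^2 * 3 mod 31 = 9^2 * 3 = 19*3 = 26
  bit 3 = 0: r = r^2 mod 31 = 26^2 = 25
  bit 4 = 1: r = r^2 * 3 mod 31 = 25^2 * 3 = 5*3 = 15
  -> s = B^a = 15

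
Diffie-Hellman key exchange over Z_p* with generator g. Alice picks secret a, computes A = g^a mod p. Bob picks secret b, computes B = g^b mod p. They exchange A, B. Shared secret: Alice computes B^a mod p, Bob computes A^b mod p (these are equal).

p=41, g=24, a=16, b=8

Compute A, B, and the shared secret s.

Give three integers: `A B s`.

A = 24^16 mod 41  (bits of 16 = 10000)
  bit 0 = 1: r = r^2 * 24 mod 41 = 1^2 * 24 = 1*24 = 24
  bit 1 = 0: r = r^2 mod 41 = 24^2 = 2
  bit 2 = 0: r = r^2 mod 41 = 2^2 = 4
  bit 3 = 0: r = r^2 mod 41 = 4^2 = 16
  bit 4 = 0: r = r^2 mod 41 = 16^2 = 10
  -> A = 10
B = 24^8 mod 41  (bits of 8 = 1000)
  bit 0 = 1: r = r^2 * 24 mod 41 = 1^2 * 24 = 1*24 = 24
  bit 1 = 0: r = r^2 mod 41 = 24^2 = 2
  bit 2 = 0: r = r^2 mod 41 = 2^2 = 4
  bit 3 = 0: r = r^2 mod 41 = 4^2 = 16
  -> B = 16
s = B^a = 16^16 mod 41  (bits of 16 = 10000)
  bit 0 = 1: r = r^2 * 16 mod 41 = 1^2 * 16 = 1*16 = 16
  bit 1 = 0: r = r^2 mod 41 = 16^2 = 10
  bit 2 = 0: r = r^2 mod 41 = 10^2 = 18
  bit 3 = 0: r = r^2 mod 41 = 18^2 = 37
  bit 4 = 0: r = r^2 mod 41 = 37^2 = 16
  -> s = B^a = 16

Answer: 10 16 16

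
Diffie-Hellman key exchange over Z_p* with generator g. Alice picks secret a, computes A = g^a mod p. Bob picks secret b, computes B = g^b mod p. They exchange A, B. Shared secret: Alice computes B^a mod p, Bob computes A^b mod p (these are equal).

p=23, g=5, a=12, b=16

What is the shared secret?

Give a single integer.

A = 5^12 mod 23  (bits of 12 = 1100)
  bit 0 = 1: r = r^2 * 5 mod 23 = 1^2 * 5 = 1*5 = 5
  bit 1 = 1: r = r^2 * 5 mod 23 = 5^2 * 5 = 2*5 = 10
  bit 2 = 0: r = r^2 mod 23 = 10^2 = 8
  bit 3 = 0: r = r^2 mod 23 = 8^2 = 18
  -> A = 18
B = 5^16 mod 23  (bits of 16 = 10000)
  bit 0 = 1: r = r^2 * 5 mod 23 = 1^2 * 5 = 1*5 = 5
  bit 1 = 0: r = r^2 mod 23 = 5^2 = 2
  bit 2 = 0: r = r^2 mod 23 = 2^2 = 4
  bit 3 = 0: r = r^2 mod 23 = 4^2 = 16
  bit 4 = 0: r = r^2 mod 23 = 16^2 = 3
  -> B = 3
s = B^a = 3^12 mod 23  (bits of 12 = 1100)
  bit 0 = 1: r = r^2 * 3 mod 23 = 1^2 * 3 = 1*3 = 3
  bit 1 = 1: r = r^2 * 3 mod 23 = 3^2 * 3 = 9*3 = 4
  bit 2 = 0: r = r^2 mod 23 = 4^2 = 16
  bit 3 = 0: r = r^2 mod 23 = 16^2 = 3
  -> s = B^a = 3

Answer: 3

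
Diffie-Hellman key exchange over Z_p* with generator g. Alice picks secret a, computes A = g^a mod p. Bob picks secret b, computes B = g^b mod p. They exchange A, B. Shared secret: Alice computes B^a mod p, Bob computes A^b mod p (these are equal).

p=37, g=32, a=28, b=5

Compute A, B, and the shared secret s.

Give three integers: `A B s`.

Answer: 7 20 9

Derivation:
A = 32^28 mod 37  (bits of 28 = 11100)
  bit 0 = 1: r = r^2 * 32 mod 37 = 1^2 * 32 = 1*32 = 32
  bit 1 = 1: r = r^2 * 32 mod 37 = 32^2 * 32 = 25*32 = 23
  bit 2 = 1: r = r^2 * 32 mod 37 = 23^2 * 32 = 11*32 = 19
  bit 3 = 0: r = r^2 mod 37 = 19^2 = 28
  bit 4 = 0: r = r^2 mod 37 = 28^2 = 7
  -> A = 7
B = 32^5 mod 37  (bits of 5 = 101)
  bit 0 = 1: r = r^2 * 32 mod 37 = 1^2 * 32 = 1*32 = 32
  bit 1 = 0: r = r^2 mod 37 = 32^2 = 25
  bit 2 = 1: r = r^2 * 32 mod 37 = 25^2 * 32 = 33*32 = 20
  -> B = 20
s = B^a = 20^28 mod 37  (bits of 28 = 11100)
  bit 0 = 1: r = r^2 * 20 mod 37 = 1^2 * 20 = 1*20 = 20
  bit 1 = 1: r = r^2 * 20 mod 37 = 20^2 * 20 = 30*20 = 8
  bit 2 = 1: r = r^2 * 20 mod 37 = 8^2 * 20 = 27*20 = 22
  bit 3 = 0: r = r^2 mod 37 = 22^2 = 3
  bit 4 = 0: r = r^2 mod 37 = 3^2 = 9
  -> s = B^a = 9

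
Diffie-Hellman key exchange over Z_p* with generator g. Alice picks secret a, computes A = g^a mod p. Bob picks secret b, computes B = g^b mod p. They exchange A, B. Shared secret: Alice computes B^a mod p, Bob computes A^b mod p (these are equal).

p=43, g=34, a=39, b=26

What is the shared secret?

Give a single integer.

A = 34^39 mod 43  (bits of 39 = 100111)
  bit 0 = 1: r = r^2 * 34 mod 43 = 1^2 * 34 = 1*34 = 34
  bit 1 = 0: r = r^2 mod 43 = 34^2 = 38
  bit 2 = 0: r = r^2 mod 43 = 38^2 = 25
  bit 3 = 1: r = r^2 * 34 mod 43 = 25^2 * 34 = 23*34 = 8
  bit 4 = 1: r = r^2 * 34 mod 43 = 8^2 * 34 = 21*34 = 26
  bit 5 = 1: r = r^2 * 34 mod 43 = 26^2 * 34 = 31*34 = 22
  -> A = 22
B = 34^26 mod 43  (bits of 26 = 11010)
  bit 0 = 1: r = r^2 * 34 mod 43 = 1^2 * 34 = 1*34 = 34
  bit 1 = 1: r = r^2 * 34 mod 43 = 34^2 * 34 = 38*34 = 2
  bit 2 = 0: r = r^2 mod 43 = 2^2 = 4
  bit 3 = 1: r = r^2 * 34 mod 43 = 4^2 * 34 = 16*34 = 28
  bit 4 = 0: r = r^2 mod 43 = 28^2 = 10
  -> B = 10
s = B^a = 10^39 mod 43  (bits of 39 = 100111)
  bit 0 = 1: r = r^2 * 10 mod 43 = 1^2 * 10 = 1*10 = 10
  bit 1 = 0: r = r^2 mod 43 = 10^2 = 14
  bit 2 = 0: r = r^2 mod 43 = 14^2 = 24
  bit 3 = 1: r = r^2 * 10 mod 43 = 24^2 * 10 = 17*10 = 41
  bit 4 = 1: r = r^2 * 10 mod 43 = 41^2 * 10 = 4*10 = 40
  bit 5 = 1: r = r^2 * 10 mod 43 = 40^2 * 10 = 9*10 = 4
  -> s = B^a = 4

Answer: 4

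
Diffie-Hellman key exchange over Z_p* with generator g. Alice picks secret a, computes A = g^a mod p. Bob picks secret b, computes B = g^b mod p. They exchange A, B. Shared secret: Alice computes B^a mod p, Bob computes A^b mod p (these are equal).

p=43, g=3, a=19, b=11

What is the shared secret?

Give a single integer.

A = 3^19 mod 43  (bits of 19 = 10011)
  bit 0 = 1: r = r^2 * 3 mod 43 = 1^2 * 3 = 1*3 = 3
  bit 1 = 0: r = r^2 mod 43 = 3^2 = 9
  bit 2 = 0: r = r^2 mod 43 = 9^2 = 38
  bit 3 = 1: r = r^2 * 3 mod 43 = 38^2 * 3 = 25*3 = 32
  bit 4 = 1: r = r^2 * 3 mod 43 = 32^2 * 3 = 35*3 = 19
  -> A = 19
B = 3^11 mod 43  (bits of 11 = 1011)
  bit 0 = 1: r = r^2 * 3 mod 43 = 1^2 * 3 = 1*3 = 3
  bit 1 = 0: r = r^2 mod 43 = 3^2 = 9
  bit 2 = 1: r = r^2 * 3 mod 43 = 9^2 * 3 = 38*3 = 28
  bit 3 = 1: r = r^2 * 3 mod 43 = 28^2 * 3 = 10*3 = 30
  -> B = 30
s = B^a = 30^19 mod 43  (bits of 19 = 10011)
  bit 0 = 1: r = r^2 * 30 mod 43 = 1^2 * 30 = 1*30 = 30
  bit 1 = 0: r = r^2 mod 43 = 30^2 = 40
  bit 2 = 0: r = r^2 mod 43 = 40^2 = 9
  bit 3 = 1: r = r^2 * 30 mod 43 = 9^2 * 30 = 38*30 = 22
  bit 4 = 1: r = r^2 * 30 mod 43 = 22^2 * 30 = 11*30 = 29
  -> s = B^a = 29

Answer: 29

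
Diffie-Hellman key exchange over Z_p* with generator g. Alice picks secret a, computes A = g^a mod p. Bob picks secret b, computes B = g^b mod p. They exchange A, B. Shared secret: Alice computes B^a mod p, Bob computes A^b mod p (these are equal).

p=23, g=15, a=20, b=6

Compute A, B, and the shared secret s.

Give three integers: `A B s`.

Answer: 9 13 3

Derivation:
A = 15^20 mod 23  (bits of 20 = 10100)
  bit 0 = 1: r = r^2 * 15 mod 23 = 1^2 * 15 = 1*15 = 15
  bit 1 = 0: r = r^2 mod 23 = 15^2 = 18
  bit 2 = 1: r = r^2 * 15 mod 23 = 18^2 * 15 = 2*15 = 7
  bit 3 = 0: r = r^2 mod 23 = 7^2 = 3
  bit 4 = 0: r = r^2 mod 23 = 3^2 = 9
  -> A = 9
B = 15^6 mod 23  (bits of 6 = 110)
  bit 0 = 1: r = r^2 * 15 mod 23 = 1^2 * 15 = 1*15 = 15
  bit 1 = 1: r = r^2 * 15 mod 23 = 15^2 * 15 = 18*15 = 17
  bit 2 = 0: r = r^2 mod 23 = 17^2 = 13
  -> B = 13
s = B^a = 13^20 mod 23  (bits of 20 = 10100)
  bit 0 = 1: r = r^2 * 13 mod 23 = 1^2 * 13 = 1*13 = 13
  bit 1 = 0: r = r^2 mod 23 = 13^2 = 8
  bit 2 = 1: r = r^2 * 13 mod 23 = 8^2 * 13 = 18*13 = 4
  bit 3 = 0: r = r^2 mod 23 = 4^2 = 16
  bit 4 = 0: r = r^2 mod 23 = 16^2 = 3
  -> s = B^a = 3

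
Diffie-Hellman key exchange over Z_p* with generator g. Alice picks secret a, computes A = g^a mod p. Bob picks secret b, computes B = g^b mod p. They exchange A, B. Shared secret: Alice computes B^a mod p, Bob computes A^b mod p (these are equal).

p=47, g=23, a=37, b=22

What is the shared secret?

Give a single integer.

A = 23^37 mod 47  (bits of 37 = 100101)
  bit 0 = 1: r = r^2 * 23 mod 47 = 1^2 * 23 = 1*23 = 23
  bit 1 = 0: r = r^2 mod 47 = 23^2 = 12
  bit 2 = 0: r = r^2 mod 47 = 12^2 = 3
  bit 3 = 1: r = r^2 * 23 mod 47 = 3^2 * 23 = 9*23 = 19
  bit 4 = 0: r = r^2 mod 47 = 19^2 = 32
  bit 5 = 1: r = r^2 * 23 mod 47 = 32^2 * 23 = 37*23 = 5
  -> A = 5
B = 23^22 mod 47  (bits of 22 = 10110)
  bit 0 = 1: r = r^2 * 23 mod 47 = 1^2 * 23 = 1*23 = 23
  bit 1 = 0: r = r^2 mod 47 = 23^2 = 12
  bit 2 = 1: r = r^2 * 23 mod 47 = 12^2 * 23 = 3*23 = 22
  bit 3 = 1: r = r^2 * 23 mod 47 = 22^2 * 23 = 14*23 = 40
  bit 4 = 0: r = r^2 mod 47 = 40^2 = 2
  -> B = 2
s = B^a = 2^37 mod 47  (bits of 37 = 100101)
  bit 0 = 1: r = r^2 * 2 mod 47 = 1^2 * 2 = 1*2 = 2
  bit 1 = 0: r = r^2 mod 47 = 2^2 = 4
  bit 2 = 0: r = r^2 mod 47 = 4^2 = 16
  bit 3 = 1: r = r^2 * 2 mod 47 = 16^2 * 2 = 21*2 = 42
  bit 4 = 0: r = r^2 mod 47 = 42^2 = 25
  bit 5 = 1: r = r^2 * 2 mod 47 = 25^2 * 2 = 14*2 = 28
  -> s = B^a = 28

Answer: 28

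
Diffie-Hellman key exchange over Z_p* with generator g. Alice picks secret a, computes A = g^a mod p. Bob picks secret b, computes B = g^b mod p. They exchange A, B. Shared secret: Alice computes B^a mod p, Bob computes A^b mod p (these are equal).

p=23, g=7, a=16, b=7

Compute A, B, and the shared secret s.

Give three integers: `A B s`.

Answer: 6 5 3

Derivation:
A = 7^16 mod 23  (bits of 16 = 10000)
  bit 0 = 1: r = r^2 * 7 mod 23 = 1^2 * 7 = 1*7 = 7
  bit 1 = 0: r = r^2 mod 23 = 7^2 = 3
  bit 2 = 0: r = r^2 mod 23 = 3^2 = 9
  bit 3 = 0: r = r^2 mod 23 = 9^2 = 12
  bit 4 = 0: r = r^2 mod 23 = 12^2 = 6
  -> A = 6
B = 7^7 mod 23  (bits of 7 = 111)
  bit 0 = 1: r = r^2 * 7 mod 23 = 1^2 * 7 = 1*7 = 7
  bit 1 = 1: r = r^2 * 7 mod 23 = 7^2 * 7 = 3*7 = 21
  bit 2 = 1: r = r^2 * 7 mod 23 = 21^2 * 7 = 4*7 = 5
  -> B = 5
s = B^a = 5^16 mod 23  (bits of 16 = 10000)
  bit 0 = 1: r = r^2 * 5 mod 23 = 1^2 * 5 = 1*5 = 5
  bit 1 = 0: r = r^2 mod 23 = 5^2 = 2
  bit 2 = 0: r = r^2 mod 23 = 2^2 = 4
  bit 3 = 0: r = r^2 mod 23 = 4^2 = 16
  bit 4 = 0: r = r^2 mod 23 = 16^2 = 3
  -> s = B^a = 3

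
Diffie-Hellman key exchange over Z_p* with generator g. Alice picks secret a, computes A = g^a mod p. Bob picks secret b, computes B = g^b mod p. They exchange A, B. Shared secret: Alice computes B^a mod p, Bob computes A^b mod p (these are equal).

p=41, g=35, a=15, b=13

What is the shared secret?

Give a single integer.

A = 35^15 mod 41  (bits of 15 = 1111)
  bit 0 = 1: r = r^2 * 35 mod 41 = 1^2 * 35 = 1*35 = 35
  bit 1 = 1: r = r^2 * 35 mod 41 = 35^2 * 35 = 36*35 = 30
  bit 2 = 1: r = r^2 * 35 mod 41 = 30^2 * 35 = 39*35 = 12
  bit 3 = 1: r = r^2 * 35 mod 41 = 12^2 * 35 = 21*35 = 38
  -> A = 38
B = 35^13 mod 41  (bits of 13 = 1101)
  bit 0 = 1: r = r^2 * 35 mod 41 = 1^2 * 35 = 1*35 = 35
  bit 1 = 1: r = r^2 * 35 mod 41 = 35^2 * 35 = 36*35 = 30
  bit 2 = 0: r = r^2 mod 41 = 30^2 = 39
  bit 3 = 1: r = r^2 * 35 mod 41 = 39^2 * 35 = 4*35 = 17
  -> B = 17
s = B^a = 17^15 mod 41  (bits of 15 = 1111)
  bit 0 = 1: r = r^2 * 17 mod 41 = 1^2 * 17 = 1*17 = 17
  bit 1 = 1: r = r^2 * 17 mod 41 = 17^2 * 17 = 2*17 = 34
  bit 2 = 1: r = r^2 * 17 mod 41 = 34^2 * 17 = 8*17 = 13
  bit 3 = 1: r = r^2 * 17 mod 41 = 13^2 * 17 = 5*17 = 3
  -> s = B^a = 3

Answer: 3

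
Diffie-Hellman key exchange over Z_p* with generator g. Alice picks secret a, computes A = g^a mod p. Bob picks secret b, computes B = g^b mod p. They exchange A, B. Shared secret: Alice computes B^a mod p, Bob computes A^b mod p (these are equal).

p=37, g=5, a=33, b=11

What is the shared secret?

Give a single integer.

Answer: 14

Derivation:
A = 5^33 mod 37  (bits of 33 = 100001)
  bit 0 = 1: r = r^2 * 5 mod 37 = 1^2 * 5 = 1*5 = 5
  bit 1 = 0: r = r^2 mod 37 = 5^2 = 25
  bit 2 = 0: r = r^2 mod 37 = 25^2 = 33
  bit 3 = 0: r = r^2 mod 37 = 33^2 = 16
  bit 4 = 0: r = r^2 mod 37 = 16^2 = 34
  bit 5 = 1: r = r^2 * 5 mod 37 = 34^2 * 5 = 9*5 = 8
  -> A = 8
B = 5^11 mod 37  (bits of 11 = 1011)
  bit 0 = 1: r = r^2 * 5 mod 37 = 1^2 * 5 = 1*5 = 5
  bit 1 = 0: r = r^2 mod 37 = 5^2 = 25
  bit 2 = 1: r = r^2 * 5 mod 37 = 25^2 * 5 = 33*5 = 17
  bit 3 = 1: r = r^2 * 5 mod 37 = 17^2 * 5 = 30*5 = 2
  -> B = 2
s = B^a = 2^33 mod 37  (bits of 33 = 100001)
  bit 0 = 1: r = r^2 * 2 mod 37 = 1^2 * 2 = 1*2 = 2
  bit 1 = 0: r = r^2 mod 37 = 2^2 = 4
  bit 2 = 0: r = r^2 mod 37 = 4^2 = 16
  bit 3 = 0: r = r^2 mod 37 = 16^2 = 34
  bit 4 = 0: r = r^2 mod 37 = 34^2 = 9
  bit 5 = 1: r = r^2 * 2 mod 37 = 9^2 * 2 = 7*2 = 14
  -> s = B^a = 14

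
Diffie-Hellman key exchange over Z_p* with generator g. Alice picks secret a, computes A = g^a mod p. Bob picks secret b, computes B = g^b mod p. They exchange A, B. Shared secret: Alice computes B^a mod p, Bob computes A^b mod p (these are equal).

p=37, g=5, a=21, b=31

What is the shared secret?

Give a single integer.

Answer: 14

Derivation:
A = 5^21 mod 37  (bits of 21 = 10101)
  bit 0 = 1: r = r^2 * 5 mod 37 = 1^2 * 5 = 1*5 = 5
  bit 1 = 0: r = r^2 mod 37 = 5^2 = 25
  bit 2 = 1: r = r^2 * 5 mod 37 = 25^2 * 5 = 33*5 = 17
  bit 3 = 0: r = r^2 mod 37 = 17^2 = 30
  bit 4 = 1: r = r^2 * 5 mod 37 = 30^2 * 5 = 12*5 = 23
  -> A = 23
B = 5^31 mod 37  (bits of 31 = 11111)
  bit 0 = 1: r = r^2 * 5 mod 37 = 1^2 * 5 = 1*5 = 5
  bit 1 = 1: r = r^2 * 5 mod 37 = 5^2 * 5 = 25*5 = 14
  bit 2 = 1: r = r^2 * 5 mod 37 = 14^2 * 5 = 11*5 = 18
  bit 3 = 1: r = r^2 * 5 mod 37 = 18^2 * 5 = 28*5 = 29
  bit 4 = 1: r = r^2 * 5 mod 37 = 29^2 * 5 = 27*5 = 24
  -> B = 24
s = B^a = 24^21 mod 37  (bits of 21 = 10101)
  bit 0 = 1: r = r^2 * 24 mod 37 = 1^2 * 24 = 1*24 = 24
  bit 1 = 0: r = r^2 mod 37 = 24^2 = 21
  bit 2 = 1: r = r^2 * 24 mod 37 = 21^2 * 24 = 34*24 = 2
  bit 3 = 0: r = r^2 mod 37 = 2^2 = 4
  bit 4 = 1: r = r^2 * 24 mod 37 = 4^2 * 24 = 16*24 = 14
  -> s = B^a = 14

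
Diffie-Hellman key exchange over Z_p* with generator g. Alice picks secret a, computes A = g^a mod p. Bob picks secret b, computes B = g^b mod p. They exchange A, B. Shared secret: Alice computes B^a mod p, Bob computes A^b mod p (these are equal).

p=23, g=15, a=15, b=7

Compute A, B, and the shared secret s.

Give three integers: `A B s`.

A = 15^15 mod 23  (bits of 15 = 1111)
  bit 0 = 1: r = r^2 * 15 mod 23 = 1^2 * 15 = 1*15 = 15
  bit 1 = 1: r = r^2 * 15 mod 23 = 15^2 * 15 = 18*15 = 17
  bit 2 = 1: r = r^2 * 15 mod 23 = 17^2 * 15 = 13*15 = 11
  bit 3 = 1: r = r^2 * 15 mod 23 = 11^2 * 15 = 6*15 = 21
  -> A = 21
B = 15^7 mod 23  (bits of 7 = 111)
  bit 0 = 1: r = r^2 * 15 mod 23 = 1^2 * 15 = 1*15 = 15
  bit 1 = 1: r = r^2 * 15 mod 23 = 15^2 * 15 = 18*15 = 17
  bit 2 = 1: r = r^2 * 15 mod 23 = 17^2 * 15 = 13*15 = 11
  -> B = 11
s = B^a = 11^15 mod 23  (bits of 15 = 1111)
  bit 0 = 1: r = r^2 * 11 mod 23 = 1^2 * 11 = 1*11 = 11
  bit 1 = 1: r = r^2 * 11 mod 23 = 11^2 * 11 = 6*11 = 20
  bit 2 = 1: r = r^2 * 11 mod 23 = 20^2 * 11 = 9*11 = 7
  bit 3 = 1: r = r^2 * 11 mod 23 = 7^2 * 11 = 3*11 = 10
  -> s = B^a = 10

Answer: 21 11 10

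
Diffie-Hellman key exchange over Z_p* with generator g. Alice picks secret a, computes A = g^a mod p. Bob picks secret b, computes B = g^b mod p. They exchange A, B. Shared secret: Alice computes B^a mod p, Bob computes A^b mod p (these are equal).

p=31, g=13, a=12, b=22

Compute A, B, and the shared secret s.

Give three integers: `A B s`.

A = 13^12 mod 31  (bits of 12 = 1100)
  bit 0 = 1: r = r^2 * 13 mod 31 = 1^2 * 13 = 1*13 = 13
  bit 1 = 1: r = r^2 * 13 mod 31 = 13^2 * 13 = 14*13 = 27
  bit 2 = 0: r = r^2 mod 31 = 27^2 = 16
  bit 3 = 0: r = r^2 mod 31 = 16^2 = 8
  -> A = 8
B = 13^22 mod 31  (bits of 22 = 10110)
  bit 0 = 1: r = r^2 * 13 mod 31 = 1^2 * 13 = 1*13 = 13
  bit 1 = 0: r = r^2 mod 31 = 13^2 = 14
  bit 2 = 1: r = r^2 * 13 mod 31 = 14^2 * 13 = 10*13 = 6
  bit 3 = 1: r = r^2 * 13 mod 31 = 6^2 * 13 = 5*13 = 3
  bit 4 = 0: r = r^2 mod 31 = 3^2 = 9
  -> B = 9
s = B^a = 9^12 mod 31  (bits of 12 = 1100)
  bit 0 = 1: r = r^2 * 9 mod 31 = 1^2 * 9 = 1*9 = 9
  bit 1 = 1: r = r^2 * 9 mod 31 = 9^2 * 9 = 19*9 = 16
  bit 2 = 0: r = r^2 mod 31 = 16^2 = 8
  bit 3 = 0: r = r^2 mod 31 = 8^2 = 2
  -> s = B^a = 2

Answer: 8 9 2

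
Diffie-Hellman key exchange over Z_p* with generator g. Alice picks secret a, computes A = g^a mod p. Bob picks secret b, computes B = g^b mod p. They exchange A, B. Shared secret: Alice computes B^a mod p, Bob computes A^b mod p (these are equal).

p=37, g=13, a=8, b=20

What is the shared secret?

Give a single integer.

A = 13^8 mod 37  (bits of 8 = 1000)
  bit 0 = 1: r = r^2 * 13 mod 37 = 1^2 * 13 = 1*13 = 13
  bit 1 = 0: r = r^2 mod 37 = 13^2 = 21
  bit 2 = 0: r = r^2 mod 37 = 21^2 = 34
  bit 3 = 0: r = r^2 mod 37 = 34^2 = 9
  -> A = 9
B = 13^20 mod 37  (bits of 20 = 10100)
  bit 0 = 1: r = r^2 * 13 mod 37 = 1^2 * 13 = 1*13 = 13
  bit 1 = 0: r = r^2 mod 37 = 13^2 = 21
  bit 2 = 1: r = r^2 * 13 mod 37 = 21^2 * 13 = 34*13 = 35
  bit 3 = 0: r = r^2 mod 37 = 35^2 = 4
  bit 4 = 0: r = r^2 mod 37 = 4^2 = 16
  -> B = 16
s = B^a = 16^8 mod 37  (bits of 8 = 1000)
  bit 0 = 1: r = r^2 * 16 mod 37 = 1^2 * 16 = 1*16 = 16
  bit 1 = 0: r = r^2 mod 37 = 16^2 = 34
  bit 2 = 0: r = r^2 mod 37 = 34^2 = 9
  bit 3 = 0: r = r^2 mod 37 = 9^2 = 7
  -> s = B^a = 7

Answer: 7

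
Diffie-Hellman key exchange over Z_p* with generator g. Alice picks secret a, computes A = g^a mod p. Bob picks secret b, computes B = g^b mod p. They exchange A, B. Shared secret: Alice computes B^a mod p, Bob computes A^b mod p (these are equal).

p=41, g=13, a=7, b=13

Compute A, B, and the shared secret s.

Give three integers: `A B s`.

Answer: 26 11 35

Derivation:
A = 13^7 mod 41  (bits of 7 = 111)
  bit 0 = 1: r = r^2 * 13 mod 41 = 1^2 * 13 = 1*13 = 13
  bit 1 = 1: r = r^2 * 13 mod 41 = 13^2 * 13 = 5*13 = 24
  bit 2 = 1: r = r^2 * 13 mod 41 = 24^2 * 13 = 2*13 = 26
  -> A = 26
B = 13^13 mod 41  (bits of 13 = 1101)
  bit 0 = 1: r = r^2 * 13 mod 41 = 1^2 * 13 = 1*13 = 13
  bit 1 = 1: r = r^2 * 13 mod 41 = 13^2 * 13 = 5*13 = 24
  bit 2 = 0: r = r^2 mod 41 = 24^2 = 2
  bit 3 = 1: r = r^2 * 13 mod 41 = 2^2 * 13 = 4*13 = 11
  -> B = 11
s = B^a = 11^7 mod 41  (bits of 7 = 111)
  bit 0 = 1: r = r^2 * 11 mod 41 = 1^2 * 11 = 1*11 = 11
  bit 1 = 1: r = r^2 * 11 mod 41 = 11^2 * 11 = 39*11 = 19
  bit 2 = 1: r = r^2 * 11 mod 41 = 19^2 * 11 = 33*11 = 35
  -> s = B^a = 35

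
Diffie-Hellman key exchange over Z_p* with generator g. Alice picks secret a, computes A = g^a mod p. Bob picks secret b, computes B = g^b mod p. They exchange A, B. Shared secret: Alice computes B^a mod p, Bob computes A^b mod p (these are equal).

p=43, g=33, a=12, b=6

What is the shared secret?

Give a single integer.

Answer: 41

Derivation:
A = 33^12 mod 43  (bits of 12 = 1100)
  bit 0 = 1: r = r^2 * 33 mod 43 = 1^2 * 33 = 1*33 = 33
  bit 1 = 1: r = r^2 * 33 mod 43 = 33^2 * 33 = 14*33 = 32
  bit 2 = 0: r = r^2 mod 43 = 32^2 = 35
  bit 3 = 0: r = r^2 mod 43 = 35^2 = 21
  -> A = 21
B = 33^6 mod 43  (bits of 6 = 110)
  bit 0 = 1: r = r^2 * 33 mod 43 = 1^2 * 33 = 1*33 = 33
  bit 1 = 1: r = r^2 * 33 mod 43 = 33^2 * 33 = 14*33 = 32
  bit 2 = 0: r = r^2 mod 43 = 32^2 = 35
  -> B = 35
s = B^a = 35^12 mod 43  (bits of 12 = 1100)
  bit 0 = 1: r = r^2 * 35 mod 43 = 1^2 * 35 = 1*35 = 35
  bit 1 = 1: r = r^2 * 35 mod 43 = 35^2 * 35 = 21*35 = 4
  bit 2 = 0: r = r^2 mod 43 = 4^2 = 16
  bit 3 = 0: r = r^2 mod 43 = 16^2 = 41
  -> s = B^a = 41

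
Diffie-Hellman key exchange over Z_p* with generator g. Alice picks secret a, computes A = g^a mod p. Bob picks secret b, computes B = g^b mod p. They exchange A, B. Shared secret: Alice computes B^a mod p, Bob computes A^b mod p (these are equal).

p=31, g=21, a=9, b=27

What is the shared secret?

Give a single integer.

Answer: 23

Derivation:
A = 21^9 mod 31  (bits of 9 = 1001)
  bit 0 = 1: r = r^2 * 21 mod 31 = 1^2 * 21 = 1*21 = 21
  bit 1 = 0: r = r^2 mod 31 = 21^2 = 7
  bit 2 = 0: r = r^2 mod 31 = 7^2 = 18
  bit 3 = 1: r = r^2 * 21 mod 31 = 18^2 * 21 = 14*21 = 15
  -> A = 15
B = 21^27 mod 31  (bits of 27 = 11011)
  bit 0 = 1: r = r^2 * 21 mod 31 = 1^2 * 21 = 1*21 = 21
  bit 1 = 1: r = r^2 * 21 mod 31 = 21^2 * 21 = 7*21 = 23
  bit 2 = 0: r = r^2 mod 31 = 23^2 = 2
  bit 3 = 1: r = r^2 * 21 mod 31 = 2^2 * 21 = 4*21 = 22
  bit 4 = 1: r = r^2 * 21 mod 31 = 22^2 * 21 = 19*21 = 27
  -> B = 27
s = B^a = 27^9 mod 31  (bits of 9 = 1001)
  bit 0 = 1: r = r^2 * 27 mod 31 = 1^2 * 27 = 1*27 = 27
  bit 1 = 0: r = r^2 mod 31 = 27^2 = 16
  bit 2 = 0: r = r^2 mod 31 = 16^2 = 8
  bit 3 = 1: r = r^2 * 27 mod 31 = 8^2 * 27 = 2*27 = 23
  -> s = B^a = 23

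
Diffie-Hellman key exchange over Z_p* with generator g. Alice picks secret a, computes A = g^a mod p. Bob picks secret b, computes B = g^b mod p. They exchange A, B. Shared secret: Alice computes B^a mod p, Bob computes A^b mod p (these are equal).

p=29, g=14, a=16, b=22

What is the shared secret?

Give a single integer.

Answer: 7

Derivation:
A = 14^16 mod 29  (bits of 16 = 10000)
  bit 0 = 1: r = r^2 * 14 mod 29 = 1^2 * 14 = 1*14 = 14
  bit 1 = 0: r = r^2 mod 29 = 14^2 = 22
  bit 2 = 0: r = r^2 mod 29 = 22^2 = 20
  bit 3 = 0: r = r^2 mod 29 = 20^2 = 23
  bit 4 = 0: r = r^2 mod 29 = 23^2 = 7
  -> A = 7
B = 14^22 mod 29  (bits of 22 = 10110)
  bit 0 = 1: r = r^2 * 14 mod 29 = 1^2 * 14 = 1*14 = 14
  bit 1 = 0: r = r^2 mod 29 = 14^2 = 22
  bit 2 = 1: r = r^2 * 14 mod 29 = 22^2 * 14 = 20*14 = 19
  bit 3 = 1: r = r^2 * 14 mod 29 = 19^2 * 14 = 13*14 = 8
  bit 4 = 0: r = r^2 mod 29 = 8^2 = 6
  -> B = 6
s = B^a = 6^16 mod 29  (bits of 16 = 10000)
  bit 0 = 1: r = r^2 * 6 mod 29 = 1^2 * 6 = 1*6 = 6
  bit 1 = 0: r = r^2 mod 29 = 6^2 = 7
  bit 2 = 0: r = r^2 mod 29 = 7^2 = 20
  bit 3 = 0: r = r^2 mod 29 = 20^2 = 23
  bit 4 = 0: r = r^2 mod 29 = 23^2 = 7
  -> s = B^a = 7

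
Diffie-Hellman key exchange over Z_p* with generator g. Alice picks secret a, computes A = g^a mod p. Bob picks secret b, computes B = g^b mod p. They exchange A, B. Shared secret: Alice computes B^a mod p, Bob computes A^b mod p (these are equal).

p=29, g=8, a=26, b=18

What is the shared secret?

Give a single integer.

A = 8^26 mod 29  (bits of 26 = 11010)
  bit 0 = 1: r = r^2 * 8 mod 29 = 1^2 * 8 = 1*8 = 8
  bit 1 = 1: r = r^2 * 8 mod 29 = 8^2 * 8 = 6*8 = 19
  bit 2 = 0: r = r^2 mod 29 = 19^2 = 13
  bit 3 = 1: r = r^2 * 8 mod 29 = 13^2 * 8 = 24*8 = 18
  bit 4 = 0: r = r^2 mod 29 = 18^2 = 5
  -> A = 5
B = 8^18 mod 29  (bits of 18 = 10010)
  bit 0 = 1: r = r^2 * 8 mod 29 = 1^2 * 8 = 1*8 = 8
  bit 1 = 0: r = r^2 mod 29 = 8^2 = 6
  bit 2 = 0: r = r^2 mod 29 = 6^2 = 7
  bit 3 = 1: r = r^2 * 8 mod 29 = 7^2 * 8 = 20*8 = 15
  bit 4 = 0: r = r^2 mod 29 = 15^2 = 22
  -> B = 22
s = B^a = 22^26 mod 29  (bits of 26 = 11010)
  bit 0 = 1: r = r^2 * 22 mod 29 = 1^2 * 22 = 1*22 = 22
  bit 1 = 1: r = r^2 * 22 mod 29 = 22^2 * 22 = 20*22 = 5
  bit 2 = 0: r = r^2 mod 29 = 5^2 = 25
  bit 3 = 1: r = r^2 * 22 mod 29 = 25^2 * 22 = 16*22 = 4
  bit 4 = 0: r = r^2 mod 29 = 4^2 = 16
  -> s = B^a = 16

Answer: 16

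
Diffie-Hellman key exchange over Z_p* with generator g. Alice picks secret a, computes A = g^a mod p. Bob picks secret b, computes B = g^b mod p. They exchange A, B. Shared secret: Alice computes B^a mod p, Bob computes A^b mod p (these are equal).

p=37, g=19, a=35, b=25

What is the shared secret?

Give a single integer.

A = 19^35 mod 37  (bits of 35 = 100011)
  bit 0 = 1: r = r^2 * 19 mod 37 = 1^2 * 19 = 1*19 = 19
  bit 1 = 0: r = r^2 mod 37 = 19^2 = 28
  bit 2 = 0: r = r^2 mod 37 = 28^2 = 7
  bit 3 = 0: r = r^2 mod 37 = 7^2 = 12
  bit 4 = 1: r = r^2 * 19 mod 37 = 12^2 * 19 = 33*19 = 35
  bit 5 = 1: r = r^2 * 19 mod 37 = 35^2 * 19 = 4*19 = 2
  -> A = 2
B = 19^25 mod 37  (bits of 25 = 11001)
  bit 0 = 1: r = r^2 * 19 mod 37 = 1^2 * 19 = 1*19 = 19
  bit 1 = 1: r = r^2 * 19 mod 37 = 19^2 * 19 = 28*19 = 14
  bit 2 = 0: r = r^2 mod 37 = 14^2 = 11
  bit 3 = 0: r = r^2 mod 37 = 11^2 = 10
  bit 4 = 1: r = r^2 * 19 mod 37 = 10^2 * 19 = 26*19 = 13
  -> B = 13
s = B^a = 13^35 mod 37  (bits of 35 = 100011)
  bit 0 = 1: r = r^2 * 13 mod 37 = 1^2 * 13 = 1*13 = 13
  bit 1 = 0: r = r^2 mod 37 = 13^2 = 21
  bit 2 = 0: r = r^2 mod 37 = 21^2 = 34
  bit 3 = 0: r = r^2 mod 37 = 34^2 = 9
  bit 4 = 1: r = r^2 * 13 mod 37 = 9^2 * 13 = 7*13 = 17
  bit 5 = 1: r = r^2 * 13 mod 37 = 17^2 * 13 = 30*13 = 20
  -> s = B^a = 20

Answer: 20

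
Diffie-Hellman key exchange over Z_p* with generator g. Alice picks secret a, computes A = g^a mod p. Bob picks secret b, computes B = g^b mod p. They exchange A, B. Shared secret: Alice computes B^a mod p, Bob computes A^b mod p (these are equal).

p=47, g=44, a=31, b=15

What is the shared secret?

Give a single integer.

A = 44^31 mod 47  (bits of 31 = 11111)
  bit 0 = 1: r = r^2 * 44 mod 47 = 1^2 * 44 = 1*44 = 44
  bit 1 = 1: r = r^2 * 44 mod 47 = 44^2 * 44 = 9*44 = 20
  bit 2 = 1: r = r^2 * 44 mod 47 = 20^2 * 44 = 24*44 = 22
  bit 3 = 1: r = r^2 * 44 mod 47 = 22^2 * 44 = 14*44 = 5
  bit 4 = 1: r = r^2 * 44 mod 47 = 5^2 * 44 = 25*44 = 19
  -> A = 19
B = 44^15 mod 47  (bits of 15 = 1111)
  bit 0 = 1: r = r^2 * 44 mod 47 = 1^2 * 44 = 1*44 = 44
  bit 1 = 1: r = r^2 * 44 mod 47 = 44^2 * 44 = 9*44 = 20
  bit 2 = 1: r = r^2 * 44 mod 47 = 20^2 * 44 = 24*44 = 22
  bit 3 = 1: r = r^2 * 44 mod 47 = 22^2 * 44 = 14*44 = 5
  -> B = 5
s = B^a = 5^31 mod 47  (bits of 31 = 11111)
  bit 0 = 1: r = r^2 * 5 mod 47 = 1^2 * 5 = 1*5 = 5
  bit 1 = 1: r = r^2 * 5 mod 47 = 5^2 * 5 = 25*5 = 31
  bit 2 = 1: r = r^2 * 5 mod 47 = 31^2 * 5 = 21*5 = 11
  bit 3 = 1: r = r^2 * 5 mod 47 = 11^2 * 5 = 27*5 = 41
  bit 4 = 1: r = r^2 * 5 mod 47 = 41^2 * 5 = 36*5 = 39
  -> s = B^a = 39

Answer: 39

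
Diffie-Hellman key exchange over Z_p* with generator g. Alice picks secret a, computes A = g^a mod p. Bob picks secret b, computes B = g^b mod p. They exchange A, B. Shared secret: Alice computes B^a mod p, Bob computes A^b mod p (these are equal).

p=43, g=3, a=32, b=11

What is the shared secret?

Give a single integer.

Answer: 23

Derivation:
A = 3^32 mod 43  (bits of 32 = 100000)
  bit 0 = 1: r = r^2 * 3 mod 43 = 1^2 * 3 = 1*3 = 3
  bit 1 = 0: r = r^2 mod 43 = 3^2 = 9
  bit 2 = 0: r = r^2 mod 43 = 9^2 = 38
  bit 3 = 0: r = r^2 mod 43 = 38^2 = 25
  bit 4 = 0: r = r^2 mod 43 = 25^2 = 23
  bit 5 = 0: r = r^2 mod 43 = 23^2 = 13
  -> A = 13
B = 3^11 mod 43  (bits of 11 = 1011)
  bit 0 = 1: r = r^2 * 3 mod 43 = 1^2 * 3 = 1*3 = 3
  bit 1 = 0: r = r^2 mod 43 = 3^2 = 9
  bit 2 = 1: r = r^2 * 3 mod 43 = 9^2 * 3 = 38*3 = 28
  bit 3 = 1: r = r^2 * 3 mod 43 = 28^2 * 3 = 10*3 = 30
  -> B = 30
s = B^a = 30^32 mod 43  (bits of 32 = 100000)
  bit 0 = 1: r = r^2 * 30 mod 43 = 1^2 * 30 = 1*30 = 30
  bit 1 = 0: r = r^2 mod 43 = 30^2 = 40
  bit 2 = 0: r = r^2 mod 43 = 40^2 = 9
  bit 3 = 0: r = r^2 mod 43 = 9^2 = 38
  bit 4 = 0: r = r^2 mod 43 = 38^2 = 25
  bit 5 = 0: r = r^2 mod 43 = 25^2 = 23
  -> s = B^a = 23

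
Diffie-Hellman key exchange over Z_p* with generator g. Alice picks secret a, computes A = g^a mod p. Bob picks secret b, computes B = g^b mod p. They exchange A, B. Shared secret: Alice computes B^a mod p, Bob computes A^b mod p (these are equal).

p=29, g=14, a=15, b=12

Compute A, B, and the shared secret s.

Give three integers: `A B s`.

Answer: 15 25 25

Derivation:
A = 14^15 mod 29  (bits of 15 = 1111)
  bit 0 = 1: r = r^2 * 14 mod 29 = 1^2 * 14 = 1*14 = 14
  bit 1 = 1: r = r^2 * 14 mod 29 = 14^2 * 14 = 22*14 = 18
  bit 2 = 1: r = r^2 * 14 mod 29 = 18^2 * 14 = 5*14 = 12
  bit 3 = 1: r = r^2 * 14 mod 29 = 12^2 * 14 = 28*14 = 15
  -> A = 15
B = 14^12 mod 29  (bits of 12 = 1100)
  bit 0 = 1: r = r^2 * 14 mod 29 = 1^2 * 14 = 1*14 = 14
  bit 1 = 1: r = r^2 * 14 mod 29 = 14^2 * 14 = 22*14 = 18
  bit 2 = 0: r = r^2 mod 29 = 18^2 = 5
  bit 3 = 0: r = r^2 mod 29 = 5^2 = 25
  -> B = 25
s = B^a = 25^15 mod 29  (bits of 15 = 1111)
  bit 0 = 1: r = r^2 * 25 mod 29 = 1^2 * 25 = 1*25 = 25
  bit 1 = 1: r = r^2 * 25 mod 29 = 25^2 * 25 = 16*25 = 23
  bit 2 = 1: r = r^2 * 25 mod 29 = 23^2 * 25 = 7*25 = 1
  bit 3 = 1: r = r^2 * 25 mod 29 = 1^2 * 25 = 1*25 = 25
  -> s = B^a = 25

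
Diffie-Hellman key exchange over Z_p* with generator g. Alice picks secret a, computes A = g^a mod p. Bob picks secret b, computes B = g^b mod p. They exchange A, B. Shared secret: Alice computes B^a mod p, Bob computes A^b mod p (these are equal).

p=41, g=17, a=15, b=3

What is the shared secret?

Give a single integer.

A = 17^15 mod 41  (bits of 15 = 1111)
  bit 0 = 1: r = r^2 * 17 mod 41 = 1^2 * 17 = 1*17 = 17
  bit 1 = 1: r = r^2 * 17 mod 41 = 17^2 * 17 = 2*17 = 34
  bit 2 = 1: r = r^2 * 17 mod 41 = 34^2 * 17 = 8*17 = 13
  bit 3 = 1: r = r^2 * 17 mod 41 = 13^2 * 17 = 5*17 = 3
  -> A = 3
B = 17^3 mod 41  (bits of 3 = 11)
  bit 0 = 1: r = r^2 * 17 mod 41 = 1^2 * 17 = 1*17 = 17
  bit 1 = 1: r = r^2 * 17 mod 41 = 17^2 * 17 = 2*17 = 34
  -> B = 34
s = B^a = 34^15 mod 41  (bits of 15 = 1111)
  bit 0 = 1: r = r^2 * 34 mod 41 = 1^2 * 34 = 1*34 = 34
  bit 1 = 1: r = r^2 * 34 mod 41 = 34^2 * 34 = 8*34 = 26
  bit 2 = 1: r = r^2 * 34 mod 41 = 26^2 * 34 = 20*34 = 24
  bit 3 = 1: r = r^2 * 34 mod 41 = 24^2 * 34 = 2*34 = 27
  -> s = B^a = 27

Answer: 27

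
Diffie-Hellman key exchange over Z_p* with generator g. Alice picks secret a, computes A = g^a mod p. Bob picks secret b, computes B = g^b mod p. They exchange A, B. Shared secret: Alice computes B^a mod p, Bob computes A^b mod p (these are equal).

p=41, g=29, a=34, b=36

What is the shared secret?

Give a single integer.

Answer: 10

Derivation:
A = 29^34 mod 41  (bits of 34 = 100010)
  bit 0 = 1: r = r^2 * 29 mod 41 = 1^2 * 29 = 1*29 = 29
  bit 1 = 0: r = r^2 mod 41 = 29^2 = 21
  bit 2 = 0: r = r^2 mod 41 = 21^2 = 31
  bit 3 = 0: r = r^2 mod 41 = 31^2 = 18
  bit 4 = 1: r = r^2 * 29 mod 41 = 18^2 * 29 = 37*29 = 7
  bit 5 = 0: r = r^2 mod 41 = 7^2 = 8
  -> A = 8
B = 29^36 mod 41  (bits of 36 = 100100)
  bit 0 = 1: r = r^2 * 29 mod 41 = 1^2 * 29 = 1*29 = 29
  bit 1 = 0: r = r^2 mod 41 = 29^2 = 21
  bit 2 = 0: r = r^2 mod 41 = 21^2 = 31
  bit 3 = 1: r = r^2 * 29 mod 41 = 31^2 * 29 = 18*29 = 30
  bit 4 = 0: r = r^2 mod 41 = 30^2 = 39
  bit 5 = 0: r = r^2 mod 41 = 39^2 = 4
  -> B = 4
s = B^a = 4^34 mod 41  (bits of 34 = 100010)
  bit 0 = 1: r = r^2 * 4 mod 41 = 1^2 * 4 = 1*4 = 4
  bit 1 = 0: r = r^2 mod 41 = 4^2 = 16
  bit 2 = 0: r = r^2 mod 41 = 16^2 = 10
  bit 3 = 0: r = r^2 mod 41 = 10^2 = 18
  bit 4 = 1: r = r^2 * 4 mod 41 = 18^2 * 4 = 37*4 = 25
  bit 5 = 0: r = r^2 mod 41 = 25^2 = 10
  -> s = B^a = 10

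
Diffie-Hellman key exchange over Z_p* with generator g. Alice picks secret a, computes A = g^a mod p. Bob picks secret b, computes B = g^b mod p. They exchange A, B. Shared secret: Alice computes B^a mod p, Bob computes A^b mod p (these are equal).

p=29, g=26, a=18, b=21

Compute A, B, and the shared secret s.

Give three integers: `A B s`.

Answer: 6 12 28

Derivation:
A = 26^18 mod 29  (bits of 18 = 10010)
  bit 0 = 1: r = r^2 * 26 mod 29 = 1^2 * 26 = 1*26 = 26
  bit 1 = 0: r = r^2 mod 29 = 26^2 = 9
  bit 2 = 0: r = r^2 mod 29 = 9^2 = 23
  bit 3 = 1: r = r^2 * 26 mod 29 = 23^2 * 26 = 7*26 = 8
  bit 4 = 0: r = r^2 mod 29 = 8^2 = 6
  -> A = 6
B = 26^21 mod 29  (bits of 21 = 10101)
  bit 0 = 1: r = r^2 * 26 mod 29 = 1^2 * 26 = 1*26 = 26
  bit 1 = 0: r = r^2 mod 29 = 26^2 = 9
  bit 2 = 1: r = r^2 * 26 mod 29 = 9^2 * 26 = 23*26 = 18
  bit 3 = 0: r = r^2 mod 29 = 18^2 = 5
  bit 4 = 1: r = r^2 * 26 mod 29 = 5^2 * 26 = 25*26 = 12
  -> B = 12
s = B^a = 12^18 mod 29  (bits of 18 = 10010)
  bit 0 = 1: r = r^2 * 12 mod 29 = 1^2 * 12 = 1*12 = 12
  bit 1 = 0: r = r^2 mod 29 = 12^2 = 28
  bit 2 = 0: r = r^2 mod 29 = 28^2 = 1
  bit 3 = 1: r = r^2 * 12 mod 29 = 1^2 * 12 = 1*12 = 12
  bit 4 = 0: r = r^2 mod 29 = 12^2 = 28
  -> s = B^a = 28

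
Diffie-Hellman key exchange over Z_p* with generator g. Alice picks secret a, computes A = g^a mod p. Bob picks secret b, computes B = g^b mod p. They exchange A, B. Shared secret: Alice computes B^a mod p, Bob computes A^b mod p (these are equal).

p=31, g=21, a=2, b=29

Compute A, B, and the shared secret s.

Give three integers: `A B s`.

A = 21^2 mod 31  (bits of 2 = 10)
  bit 0 = 1: r = r^2 * 21 mod 31 = 1^2 * 21 = 1*21 = 21
  bit 1 = 0: r = r^2 mod 31 = 21^2 = 7
  -> A = 7
B = 21^29 mod 31  (bits of 29 = 11101)
  bit 0 = 1: r = r^2 * 21 mod 31 = 1^2 * 21 = 1*21 = 21
  bit 1 = 1: r = r^2 * 21 mod 31 = 21^2 * 21 = 7*21 = 23
  bit 2 = 1: r = r^2 * 21 mod 31 = 23^2 * 21 = 2*21 = 11
  bit 3 = 0: r = r^2 mod 31 = 11^2 = 28
  bit 4 = 1: r = r^2 * 21 mod 31 = 28^2 * 21 = 9*21 = 3
  -> B = 3
s = B^a = 3^2 mod 31  (bits of 2 = 10)
  bit 0 = 1: r = r^2 * 3 mod 31 = 1^2 * 3 = 1*3 = 3
  bit 1 = 0: r = r^2 mod 31 = 3^2 = 9
  -> s = B^a = 9

Answer: 7 3 9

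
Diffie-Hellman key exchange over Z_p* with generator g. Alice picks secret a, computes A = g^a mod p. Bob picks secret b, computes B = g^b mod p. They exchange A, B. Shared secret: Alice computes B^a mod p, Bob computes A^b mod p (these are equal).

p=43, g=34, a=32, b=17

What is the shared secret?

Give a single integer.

Answer: 17

Derivation:
A = 34^32 mod 43  (bits of 32 = 100000)
  bit 0 = 1: r = r^2 * 34 mod 43 = 1^2 * 34 = 1*34 = 34
  bit 1 = 0: r = r^2 mod 43 = 34^2 = 38
  bit 2 = 0: r = r^2 mod 43 = 38^2 = 25
  bit 3 = 0: r = r^2 mod 43 = 25^2 = 23
  bit 4 = 0: r = r^2 mod 43 = 23^2 = 13
  bit 5 = 0: r = r^2 mod 43 = 13^2 = 40
  -> A = 40
B = 34^17 mod 43  (bits of 17 = 10001)
  bit 0 = 1: r = r^2 * 34 mod 43 = 1^2 * 34 = 1*34 = 34
  bit 1 = 0: r = r^2 mod 43 = 34^2 = 38
  bit 2 = 0: r = r^2 mod 43 = 38^2 = 25
  bit 3 = 0: r = r^2 mod 43 = 25^2 = 23
  bit 4 = 1: r = r^2 * 34 mod 43 = 23^2 * 34 = 13*34 = 12
  -> B = 12
s = B^a = 12^32 mod 43  (bits of 32 = 100000)
  bit 0 = 1: r = r^2 * 12 mod 43 = 1^2 * 12 = 1*12 = 12
  bit 1 = 0: r = r^2 mod 43 = 12^2 = 15
  bit 2 = 0: r = r^2 mod 43 = 15^2 = 10
  bit 3 = 0: r = r^2 mod 43 = 10^2 = 14
  bit 4 = 0: r = r^2 mod 43 = 14^2 = 24
  bit 5 = 0: r = r^2 mod 43 = 24^2 = 17
  -> s = B^a = 17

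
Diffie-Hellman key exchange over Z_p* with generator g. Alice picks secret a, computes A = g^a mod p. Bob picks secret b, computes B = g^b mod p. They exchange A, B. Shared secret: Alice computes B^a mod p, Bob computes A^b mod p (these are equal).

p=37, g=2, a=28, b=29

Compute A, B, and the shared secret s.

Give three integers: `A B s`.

Answer: 12 24 33

Derivation:
A = 2^28 mod 37  (bits of 28 = 11100)
  bit 0 = 1: r = r^2 * 2 mod 37 = 1^2 * 2 = 1*2 = 2
  bit 1 = 1: r = r^2 * 2 mod 37 = 2^2 * 2 = 4*2 = 8
  bit 2 = 1: r = r^2 * 2 mod 37 = 8^2 * 2 = 27*2 = 17
  bit 3 = 0: r = r^2 mod 37 = 17^2 = 30
  bit 4 = 0: r = r^2 mod 37 = 30^2 = 12
  -> A = 12
B = 2^29 mod 37  (bits of 29 = 11101)
  bit 0 = 1: r = r^2 * 2 mod 37 = 1^2 * 2 = 1*2 = 2
  bit 1 = 1: r = r^2 * 2 mod 37 = 2^2 * 2 = 4*2 = 8
  bit 2 = 1: r = r^2 * 2 mod 37 = 8^2 * 2 = 27*2 = 17
  bit 3 = 0: r = r^2 mod 37 = 17^2 = 30
  bit 4 = 1: r = r^2 * 2 mod 37 = 30^2 * 2 = 12*2 = 24
  -> B = 24
s = B^a = 24^28 mod 37  (bits of 28 = 11100)
  bit 0 = 1: r = r^2 * 24 mod 37 = 1^2 * 24 = 1*24 = 24
  bit 1 = 1: r = r^2 * 24 mod 37 = 24^2 * 24 = 21*24 = 23
  bit 2 = 1: r = r^2 * 24 mod 37 = 23^2 * 24 = 11*24 = 5
  bit 3 = 0: r = r^2 mod 37 = 5^2 = 25
  bit 4 = 0: r = r^2 mod 37 = 25^2 = 33
  -> s = B^a = 33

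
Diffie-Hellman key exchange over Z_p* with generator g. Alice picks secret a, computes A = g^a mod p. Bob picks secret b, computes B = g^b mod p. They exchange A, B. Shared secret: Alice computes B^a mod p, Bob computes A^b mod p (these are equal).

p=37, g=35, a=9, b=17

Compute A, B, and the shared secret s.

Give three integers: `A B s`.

Answer: 6 19 6

Derivation:
A = 35^9 mod 37  (bits of 9 = 1001)
  bit 0 = 1: r = r^2 * 35 mod 37 = 1^2 * 35 = 1*35 = 35
  bit 1 = 0: r = r^2 mod 37 = 35^2 = 4
  bit 2 = 0: r = r^2 mod 37 = 4^2 = 16
  bit 3 = 1: r = r^2 * 35 mod 37 = 16^2 * 35 = 34*35 = 6
  -> A = 6
B = 35^17 mod 37  (bits of 17 = 10001)
  bit 0 = 1: r = r^2 * 35 mod 37 = 1^2 * 35 = 1*35 = 35
  bit 1 = 0: r = r^2 mod 37 = 35^2 = 4
  bit 2 = 0: r = r^2 mod 37 = 4^2 = 16
  bit 3 = 0: r = r^2 mod 37 = 16^2 = 34
  bit 4 = 1: r = r^2 * 35 mod 37 = 34^2 * 35 = 9*35 = 19
  -> B = 19
s = B^a = 19^9 mod 37  (bits of 9 = 1001)
  bit 0 = 1: r = r^2 * 19 mod 37 = 1^2 * 19 = 1*19 = 19
  bit 1 = 0: r = r^2 mod 37 = 19^2 = 28
  bit 2 = 0: r = r^2 mod 37 = 28^2 = 7
  bit 3 = 1: r = r^2 * 19 mod 37 = 7^2 * 19 = 12*19 = 6
  -> s = B^a = 6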